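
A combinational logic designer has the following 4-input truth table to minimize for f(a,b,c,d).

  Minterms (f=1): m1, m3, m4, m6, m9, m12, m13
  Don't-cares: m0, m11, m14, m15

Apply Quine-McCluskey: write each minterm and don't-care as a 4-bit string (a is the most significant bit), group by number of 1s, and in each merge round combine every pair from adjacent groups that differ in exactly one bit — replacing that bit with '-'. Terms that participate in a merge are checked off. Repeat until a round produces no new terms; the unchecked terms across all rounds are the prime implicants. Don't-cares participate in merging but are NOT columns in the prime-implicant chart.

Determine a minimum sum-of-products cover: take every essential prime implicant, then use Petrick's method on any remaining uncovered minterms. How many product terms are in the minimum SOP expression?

3

size-2^0 implicants → 0000(✓)  0001(✓)  0011(✓)  0100(✓)  0110(✓)  1001(✓)  1011(✓)  1100(✓)  1101(✓)  1110(✓)  1111(✓)
size-2^1 implicants → -001(✓)  -011(✓)  -100(✓)  -110(✓)  0-00  00-1(✓)  000-  01-0(✓)  1-01(✓)  1-11(✓)  10-1(✓)  11-0(✓)  11-1(✓)  110-(✓)  111-(✓)
size-2^2 implicants → -0-1  -1-0  1--1  11--
Unchecked terms (primes): -0-1, -1-0, 0-00, 000-, 1--1, 11--
Minterm coverage:
  m1 ⊆ -0-1,000-
  m3 ⊆ -0-1 [E]
  m4 ⊆ -1-0,0-00
  m6 ⊆ -1-0 [E]
  m9 ⊆ -0-1,1--1
  m12 ⊆ -1-0,11--
  m13 ⊆ 1--1,11--
E = {-0-1, -1-0}
Petrick residual → 1--1
Cover = b'd + bd' + ad  |cover|=3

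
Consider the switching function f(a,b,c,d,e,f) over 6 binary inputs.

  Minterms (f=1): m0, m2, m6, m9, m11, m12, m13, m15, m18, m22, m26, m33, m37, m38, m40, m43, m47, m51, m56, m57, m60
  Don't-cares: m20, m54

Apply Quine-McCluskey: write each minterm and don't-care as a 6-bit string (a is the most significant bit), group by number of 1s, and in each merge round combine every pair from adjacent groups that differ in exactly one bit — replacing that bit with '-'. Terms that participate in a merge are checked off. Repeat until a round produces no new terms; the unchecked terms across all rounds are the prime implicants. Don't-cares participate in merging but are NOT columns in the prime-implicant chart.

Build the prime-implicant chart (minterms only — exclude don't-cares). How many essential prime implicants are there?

11

size-2^0 implicants → 000000(✓)  000010(✓)  000110(✓)  001001(✓)  001011(✓)  001100(✓)  001101(✓)  001111(✓)  010010(✓)  010100(✓)  010110(✓)  011010(✓)  100001(✓)  100101(✓)  100110(✓)  101000(✓)  101011(✓)  101111(✓)  110011  110110(✓)  111000(✓)  111001(✓)  111100(✓)
size-2^1 implicants → -00110(✓)  -01011(✓)  -01111(✓)  -10110(✓)  0-0010(✓)  0-0110(✓)  000-10(✓)  0000-0  001-01(✓)  001-11(✓)  0010-1(✓)  0011-1(✓)  00110-  01-010  010-10(✓)  0101-0  1-0110(✓)  1-1000  100-01  101-11(✓)  111-00  11100-
size-2^2 implicants → --0110  -01-11  0-0-10  001--1
Unchecked terms (primes): --0110, -01-11, 0-0-10, 0000-0, 001--1, 00110-, 01-010, 0101-0, 1-1000, 100-01, 110011, 111-00, 11100-
Minterm coverage:
  m0 ⊆ 0000-0 [E]
  m2 ⊆ 0-0-10,0000-0
  m6 ⊆ --0110,0-0-10
  m9 ⊆ 001--1 [E]
  m11 ⊆ -01-11,001--1
  m12 ⊆ 00110- [E]
  m13 ⊆ 001--1,00110-
  m15 ⊆ -01-11,001--1
  m18 ⊆ 0-0-10,01-010
  m22 ⊆ --0110,0-0-10,0101-0
  m26 ⊆ 01-010 [E]
  m33 ⊆ 100-01 [E]
  m37 ⊆ 100-01 [E]
  m38 ⊆ --0110 [E]
  m40 ⊆ 1-1000 [E]
  m43 ⊆ -01-11 [E]
  m47 ⊆ -01-11 [E]
  m51 ⊆ 110011 [E]
  m56 ⊆ 1-1000,111-00,11100-
  m57 ⊆ 11100- [E]
  m60 ⊆ 111-00 [E]
E = {--0110, -01-11, 0000-0, 001--1, 00110-, 01-010, 1-1000, 100-01, 110011, 111-00, 11100-}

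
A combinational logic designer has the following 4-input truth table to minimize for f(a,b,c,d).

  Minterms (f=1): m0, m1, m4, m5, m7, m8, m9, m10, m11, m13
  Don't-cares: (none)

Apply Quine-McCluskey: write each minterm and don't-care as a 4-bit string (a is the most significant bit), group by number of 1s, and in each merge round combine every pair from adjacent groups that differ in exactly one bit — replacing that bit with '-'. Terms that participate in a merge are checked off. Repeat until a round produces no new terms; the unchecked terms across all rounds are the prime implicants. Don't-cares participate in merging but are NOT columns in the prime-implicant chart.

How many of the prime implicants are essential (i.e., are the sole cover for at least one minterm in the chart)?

size-2^0 implicants → 0000(✓)  0001(✓)  0100(✓)  0101(✓)  0111(✓)  1000(✓)  1001(✓)  1010(✓)  1011(✓)  1101(✓)
size-2^1 implicants → -000(✓)  -001(✓)  -101(✓)  0-00(✓)  0-01(✓)  000-(✓)  01-1  010-(✓)  1-01(✓)  10-0(✓)  10-1(✓)  100-(✓)  101-(✓)
size-2^2 implicants → --01  -00-  0-0-  10--
Unchecked terms (primes): --01, -00-, 0-0-, 01-1, 10--
Minterm coverage:
  m0 ⊆ -00-,0-0-
  m1 ⊆ --01,-00-,0-0-
  m4 ⊆ 0-0- [E]
  m5 ⊆ --01,0-0-,01-1
  m7 ⊆ 01-1 [E]
  m8 ⊆ -00-,10--
  m9 ⊆ --01,-00-,10--
  m10 ⊆ 10-- [E]
  m11 ⊆ 10-- [E]
  m13 ⊆ --01 [E]
E = {--01, 0-0-, 01-1, 10--}

4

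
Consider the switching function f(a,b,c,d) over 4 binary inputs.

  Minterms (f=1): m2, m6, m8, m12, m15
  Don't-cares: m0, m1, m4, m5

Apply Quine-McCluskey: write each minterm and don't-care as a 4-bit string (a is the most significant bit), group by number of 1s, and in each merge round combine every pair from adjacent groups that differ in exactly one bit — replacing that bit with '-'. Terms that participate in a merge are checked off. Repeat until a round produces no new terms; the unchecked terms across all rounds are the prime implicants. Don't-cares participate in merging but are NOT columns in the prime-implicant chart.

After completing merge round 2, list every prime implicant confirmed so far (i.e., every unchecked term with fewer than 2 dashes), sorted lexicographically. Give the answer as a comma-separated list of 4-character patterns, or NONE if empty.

1111

size-2^0 implicants → 0000(✓)  0001(✓)  0010(✓)  0100(✓)  0101(✓)  0110(✓)  1000(✓)  1100(✓)  1111
size-2^1 implicants → -000(✓)  -100(✓)  0-00(✓)  0-01(✓)  0-10(✓)  00-0(✓)  000-(✓)  01-0(✓)  010-(✓)  1-00(✓)
size-2^2 implicants → --00  0--0  0-0-
Unchecked terms (primes): --00, 0--0, 0-0-, 1111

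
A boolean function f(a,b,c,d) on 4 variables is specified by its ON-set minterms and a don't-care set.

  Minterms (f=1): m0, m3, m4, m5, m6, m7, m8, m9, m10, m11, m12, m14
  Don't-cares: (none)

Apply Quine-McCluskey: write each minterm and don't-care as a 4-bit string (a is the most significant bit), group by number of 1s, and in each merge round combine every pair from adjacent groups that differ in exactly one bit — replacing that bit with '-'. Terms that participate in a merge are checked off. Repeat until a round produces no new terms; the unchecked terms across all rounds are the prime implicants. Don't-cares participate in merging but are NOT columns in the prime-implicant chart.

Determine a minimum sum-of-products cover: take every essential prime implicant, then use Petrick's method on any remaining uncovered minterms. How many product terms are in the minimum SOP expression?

5

Round 0: 0000✓ 0011✓ 0100✓ 0101✓ 0110✓ 0111✓ 1000✓ 1001✓ 1010✓ 1011✓ 1100✓ 1110✓
Round 1: -000✓ -011 -100✓ -110✓ 0-00✓ 0-11 01-0✓ 01-1✓ 010-✓ 011-✓ 1-00✓ 1-10✓ 10-0✓ 10-1✓ 100-✓ 101-✓ 11-0✓
Round 2: --00 -1-0 01-- 1--0 10--
PIs = {--00, -011, -1-0, 0-11, 01--, 1--0, 10--}
Coverage chart:
  m0: --00 ←essential
  m3: -011,0-11
  m4: --00,-1-0,01--
  m5: 01-- ←essential
  m6: -1-0,01--
  m7: 0-11,01--
  m8: --00,1--0,10--
  m9: 10-- ←essential
  m10: 1--0,10--
  m11: -011,10--
  m12: --00,-1-0,1--0
  m14: -1-0,1--0
Essential: --00, 01--, 10--
Petrick residual → -011, -1-0
Min cover (5 terms): c'd' + b'cd + bd' + a'b + ab'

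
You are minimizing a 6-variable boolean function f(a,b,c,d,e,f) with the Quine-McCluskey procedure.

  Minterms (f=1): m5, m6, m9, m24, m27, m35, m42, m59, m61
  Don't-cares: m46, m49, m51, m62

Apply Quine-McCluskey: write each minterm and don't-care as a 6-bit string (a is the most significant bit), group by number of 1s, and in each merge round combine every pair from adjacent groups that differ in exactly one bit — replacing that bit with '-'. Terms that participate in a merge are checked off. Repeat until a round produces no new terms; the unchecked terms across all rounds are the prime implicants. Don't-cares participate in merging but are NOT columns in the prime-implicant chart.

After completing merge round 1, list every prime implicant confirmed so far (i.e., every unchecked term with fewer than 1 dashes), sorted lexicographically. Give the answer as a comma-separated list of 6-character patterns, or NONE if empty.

[col 0] 000101, 000110, 001001, 011000, 011011*, 100011*, 101010*, 101110*, 110001*, 110011*, 111011*, 111101, 111110*
[col 1] -11011, 1-0011, 1-1110, 101-10, 11-011, 1100-1
Prime implicants: -11011, 000101, 000110, 001001, 011000, 1-0011, 1-1110, 101-10, 11-011, 1100-1, 111101

000101, 000110, 001001, 011000, 111101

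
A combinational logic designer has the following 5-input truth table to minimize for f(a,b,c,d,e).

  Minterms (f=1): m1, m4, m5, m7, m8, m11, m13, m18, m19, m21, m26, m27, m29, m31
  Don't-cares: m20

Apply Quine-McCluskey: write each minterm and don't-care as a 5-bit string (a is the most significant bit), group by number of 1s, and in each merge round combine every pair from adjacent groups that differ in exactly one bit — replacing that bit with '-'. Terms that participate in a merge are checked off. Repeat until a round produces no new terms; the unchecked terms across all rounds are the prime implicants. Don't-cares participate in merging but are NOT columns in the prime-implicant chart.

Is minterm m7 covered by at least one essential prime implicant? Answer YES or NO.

YES

size-2^0 implicants → 00001(✓)  00100(✓)  00101(✓)  00111(✓)  01000  01011(✓)  01101(✓)  10010(✓)  10011(✓)  10100(✓)  10101(✓)  11010(✓)  11011(✓)  11101(✓)  11111(✓)
size-2^1 implicants → -0100(✓)  -0101(✓)  -1011  -1101(✓)  0-101(✓)  00-01  001-1  0010-(✓)  1-010(✓)  1-011(✓)  1-101(✓)  1001-(✓)  1010-(✓)  11-11  1101-(✓)  111-1
size-2^2 implicants → --101  -010-  1-01-
Unchecked terms (primes): --101, -010-, -1011, 00-01, 001-1, 01000, 1-01-, 11-11, 111-1
Minterm coverage:
  m1 ⊆ 00-01 [E]
  m4 ⊆ -010- [E]
  m5 ⊆ --101,-010-,00-01,001-1
  m7 ⊆ 001-1 [E]
  m8 ⊆ 01000 [E]
  m11 ⊆ -1011 [E]
  m13 ⊆ --101 [E]
  m18 ⊆ 1-01- [E]
  m19 ⊆ 1-01- [E]
  m21 ⊆ --101,-010-
  m26 ⊆ 1-01- [E]
  m27 ⊆ -1011,1-01-,11-11
  m29 ⊆ --101,111-1
  m31 ⊆ 11-11,111-1
E = {--101, -010-, -1011, 00-01, 001-1, 01000, 1-01-}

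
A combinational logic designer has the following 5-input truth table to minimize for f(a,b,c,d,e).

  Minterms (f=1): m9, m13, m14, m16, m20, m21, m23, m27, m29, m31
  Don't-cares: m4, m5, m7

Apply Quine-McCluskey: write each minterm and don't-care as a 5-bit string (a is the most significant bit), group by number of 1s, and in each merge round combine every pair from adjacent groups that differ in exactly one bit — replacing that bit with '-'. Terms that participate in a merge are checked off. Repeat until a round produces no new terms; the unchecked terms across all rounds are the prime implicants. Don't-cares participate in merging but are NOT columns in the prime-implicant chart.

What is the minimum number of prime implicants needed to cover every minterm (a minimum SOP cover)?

[col 0] 00100*, 00101*, 00111*, 01001*, 01101*, 01110, 10000*, 10100*, 10101*, 10111*, 11011*, 11101*, 11111*
[col 1] -0100*, -0101*, -0111*, -1101*, 0-101*, 001-1*, 0010-*, 01-01, 1-101*, 1-111*, 10-00, 101-1*, 1010-*, 11-11, 111-1*
[col 2] --101, -01-1, -010-, 1-1-1
Prime implicants: --101, -01-1, -010-, 01-01, 01110, 1-1-1, 10-00, 11-11
PI chart (minterm → PIs covering it):
  9 | 01-01  (sole → essential)
  13 | --101,01-01
  14 | 01110  (sole → essential)
  16 | 10-00  (sole → essential)
  20 | -010-,10-00
  21 | --101,-01-1,-010-,1-1-1
  23 | -01-1,1-1-1
  27 | 11-11  (sole → essential)
  29 | --101,1-1-1
  31 | 1-1-1,11-11
Essential prime implicants: 01-01, 01110, 10-00, 11-11
Petrick residual → 1-1-1
Minimum SOP uses 5 PIs: a'bd'e + a'bcde' + ace + ab'd'e' + abde

5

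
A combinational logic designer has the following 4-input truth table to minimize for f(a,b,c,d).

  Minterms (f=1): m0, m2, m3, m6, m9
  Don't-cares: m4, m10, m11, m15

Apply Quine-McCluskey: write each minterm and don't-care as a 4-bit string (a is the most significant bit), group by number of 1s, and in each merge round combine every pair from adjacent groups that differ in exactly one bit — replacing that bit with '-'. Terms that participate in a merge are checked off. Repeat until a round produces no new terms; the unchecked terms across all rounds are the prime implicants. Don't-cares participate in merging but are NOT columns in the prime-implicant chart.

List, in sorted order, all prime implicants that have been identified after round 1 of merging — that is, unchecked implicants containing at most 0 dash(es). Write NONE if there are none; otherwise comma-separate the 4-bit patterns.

Round 0: 0000✓ 0010✓ 0011✓ 0100✓ 0110✓ 1001✓ 1010✓ 1011✓ 1111✓
Round 1: -010✓ -011✓ 0-00✓ 0-10✓ 00-0✓ 001-✓ 01-0✓ 1-11 10-1 101-✓
Round 2: -01- 0--0
PIs = {-01-, 0--0, 1-11, 10-1}

NONE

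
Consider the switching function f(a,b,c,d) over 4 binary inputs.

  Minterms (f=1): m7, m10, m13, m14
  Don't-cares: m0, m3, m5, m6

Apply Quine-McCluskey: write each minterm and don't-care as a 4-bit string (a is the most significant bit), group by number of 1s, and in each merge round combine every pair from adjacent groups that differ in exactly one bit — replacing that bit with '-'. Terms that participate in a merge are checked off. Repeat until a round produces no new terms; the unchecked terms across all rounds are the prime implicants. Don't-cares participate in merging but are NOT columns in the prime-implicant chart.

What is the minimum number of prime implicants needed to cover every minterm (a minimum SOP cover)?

3

Round 0: 0000 0011✓ 0101✓ 0110✓ 0111✓ 1010✓ 1101✓ 1110✓
Round 1: -101 -110 0-11 01-1 011- 1-10
PIs = {-101, -110, 0-11, 0000, 01-1, 011-, 1-10}
Coverage chart:
  m7: 0-11,01-1,011-
  m10: 1-10 ←essential
  m13: -101 ←essential
  m14: -110,1-10
Essential: -101, 1-10
Petrick residual → 0-11
Min cover (3 terms): bc'd + a'cd + acd'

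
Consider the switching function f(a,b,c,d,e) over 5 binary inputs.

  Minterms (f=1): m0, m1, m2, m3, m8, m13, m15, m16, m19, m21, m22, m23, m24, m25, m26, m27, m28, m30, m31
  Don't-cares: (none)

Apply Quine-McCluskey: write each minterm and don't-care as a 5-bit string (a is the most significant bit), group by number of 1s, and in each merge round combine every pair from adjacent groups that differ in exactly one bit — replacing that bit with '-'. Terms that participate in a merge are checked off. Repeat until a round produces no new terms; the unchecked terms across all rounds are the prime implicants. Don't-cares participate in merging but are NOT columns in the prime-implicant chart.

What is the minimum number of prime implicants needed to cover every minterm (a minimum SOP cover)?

[col 0] 00000*, 00001*, 00010*, 00011*, 01000*, 01101*, 01111*, 10000*, 10011*, 10101*, 10110*, 10111*, 11000*, 11001*, 11010*, 11011*, 11100*, 11110*, 11111*
[col 1] -0000*, -0011, -1000*, -1111, 0-000*, 000-0*, 000-1*, 0000-*, 0001-*, 011-1, 1-000*, 1-011*, 1-110*, 1-111*, 10-11*, 101-1, 1011-*, 11-00*, 11-10*, 11-11*, 110-0*, 110-1*, 1100-*, 1101-*, 111-0*, 1111-*
[col 2] --000, 000--, 1--11, 1-11-, 11--0, 11-1-, 110--
Prime implicants: --000, -0011, -1111, 000--, 011-1, 1--11, 1-11-, 101-1, 11--0, 11-1-, 110--
PI chart (minterm → PIs covering it):
  0 | --000,000--
  1 | 000--  (sole → essential)
  2 | 000--  (sole → essential)
  3 | -0011,000--
  8 | --000  (sole → essential)
  13 | 011-1  (sole → essential)
  15 | -1111,011-1
  16 | --000  (sole → essential)
  19 | -0011,1--11
  21 | 101-1  (sole → essential)
  22 | 1-11-  (sole → essential)
  23 | 1--11,1-11-,101-1
  24 | --000,11--0,110--
  25 | 110--  (sole → essential)
  26 | 11--0,11-1-,110--
  27 | 1--11,11-1-,110--
  28 | 11--0  (sole → essential)
  30 | 1-11-,11--0,11-1-
  31 | -1111,1--11,1-11-,11-1-
Essential prime implicants: --000, 000--, 011-1, 1-11-, 101-1, 11--0, 110--
Petrick residual → -0011
Minimum SOP uses 8 PIs: c'd'e' + b'c'de + a'b'c' + a'bce + acd + ab'ce + abe' + abc'

8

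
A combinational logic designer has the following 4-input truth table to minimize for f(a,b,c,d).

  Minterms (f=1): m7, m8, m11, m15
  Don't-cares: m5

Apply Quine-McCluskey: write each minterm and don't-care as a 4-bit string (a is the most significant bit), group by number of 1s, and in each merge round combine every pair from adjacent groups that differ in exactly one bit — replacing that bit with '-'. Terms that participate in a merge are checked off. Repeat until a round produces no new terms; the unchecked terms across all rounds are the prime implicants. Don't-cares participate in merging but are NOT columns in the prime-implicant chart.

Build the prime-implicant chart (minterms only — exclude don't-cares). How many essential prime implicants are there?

2

[col 0] 0101*, 0111*, 1000, 1011*, 1111*
[col 1] -111, 01-1, 1-11
Prime implicants: -111, 01-1, 1-11, 1000
PI chart (minterm → PIs covering it):
  7 | -111,01-1
  8 | 1000  (sole → essential)
  11 | 1-11  (sole → essential)
  15 | -111,1-11
Essential prime implicants: 1-11, 1000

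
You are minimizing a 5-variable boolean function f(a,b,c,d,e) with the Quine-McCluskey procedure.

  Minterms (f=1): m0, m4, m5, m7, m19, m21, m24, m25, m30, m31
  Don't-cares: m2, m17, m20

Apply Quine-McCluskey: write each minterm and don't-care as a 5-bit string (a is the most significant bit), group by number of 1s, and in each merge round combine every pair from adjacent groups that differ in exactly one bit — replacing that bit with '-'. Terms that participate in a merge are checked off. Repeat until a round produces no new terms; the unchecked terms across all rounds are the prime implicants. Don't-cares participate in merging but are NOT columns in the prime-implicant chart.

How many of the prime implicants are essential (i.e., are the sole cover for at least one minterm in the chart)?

Round 0: 00000✓ 00010✓ 00100✓ 00101✓ 00111✓ 10001✓ 10011✓ 10100✓ 10101✓ 11000✓ 11001✓ 11110✓ 11111✓
Round 1: -0100✓ -0101✓ 00-00 000-0 001-1 0010-✓ 1-001 10-01 100-1 1010-✓ 1100- 1111-
Round 2: -010-
PIs = {-010-, 00-00, 000-0, 001-1, 1-001, 10-01, 100-1, 1100-, 1111-}
Coverage chart:
  m0: 00-00,000-0
  m4: -010-,00-00
  m5: -010-,001-1
  m7: 001-1 ←essential
  m19: 100-1 ←essential
  m21: -010-,10-01
  m24: 1100- ←essential
  m25: 1-001,1100-
  m30: 1111- ←essential
  m31: 1111- ←essential
Essential: 001-1, 100-1, 1100-, 1111-

4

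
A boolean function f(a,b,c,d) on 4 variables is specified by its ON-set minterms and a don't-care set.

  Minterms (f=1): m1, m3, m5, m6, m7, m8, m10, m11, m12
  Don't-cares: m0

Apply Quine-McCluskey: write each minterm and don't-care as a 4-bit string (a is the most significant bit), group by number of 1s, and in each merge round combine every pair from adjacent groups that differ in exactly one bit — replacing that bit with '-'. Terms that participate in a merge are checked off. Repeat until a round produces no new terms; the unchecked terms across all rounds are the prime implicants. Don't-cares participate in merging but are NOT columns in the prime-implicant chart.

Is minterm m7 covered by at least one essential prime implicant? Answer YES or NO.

YES

size-2^0 implicants → 0000(✓)  0001(✓)  0011(✓)  0101(✓)  0110(✓)  0111(✓)  1000(✓)  1010(✓)  1011(✓)  1100(✓)
size-2^1 implicants → -000  -011  0-01(✓)  0-11(✓)  00-1(✓)  000-  01-1(✓)  011-  1-00  10-0  101-
size-2^2 implicants → 0--1
Unchecked terms (primes): -000, -011, 0--1, 000-, 011-, 1-00, 10-0, 101-
Minterm coverage:
  m1 ⊆ 0--1,000-
  m3 ⊆ -011,0--1
  m5 ⊆ 0--1 [E]
  m6 ⊆ 011- [E]
  m7 ⊆ 0--1,011-
  m8 ⊆ -000,1-00,10-0
  m10 ⊆ 10-0,101-
  m11 ⊆ -011,101-
  m12 ⊆ 1-00 [E]
E = {0--1, 011-, 1-00}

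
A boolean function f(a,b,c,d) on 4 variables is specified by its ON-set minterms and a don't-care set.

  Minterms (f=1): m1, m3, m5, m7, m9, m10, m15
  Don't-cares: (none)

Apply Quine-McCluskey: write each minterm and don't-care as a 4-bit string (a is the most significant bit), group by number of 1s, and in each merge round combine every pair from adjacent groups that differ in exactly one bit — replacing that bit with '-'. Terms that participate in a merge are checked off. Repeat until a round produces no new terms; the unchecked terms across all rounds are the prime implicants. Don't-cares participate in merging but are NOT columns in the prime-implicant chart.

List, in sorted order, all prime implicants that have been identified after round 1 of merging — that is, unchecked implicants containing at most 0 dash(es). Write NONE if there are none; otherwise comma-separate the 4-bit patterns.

Round 0: 0001✓ 0011✓ 0101✓ 0111✓ 1001✓ 1010 1111✓
Round 1: -001 -111 0-01✓ 0-11✓ 00-1✓ 01-1✓
Round 2: 0--1
PIs = {-001, -111, 0--1, 1010}

1010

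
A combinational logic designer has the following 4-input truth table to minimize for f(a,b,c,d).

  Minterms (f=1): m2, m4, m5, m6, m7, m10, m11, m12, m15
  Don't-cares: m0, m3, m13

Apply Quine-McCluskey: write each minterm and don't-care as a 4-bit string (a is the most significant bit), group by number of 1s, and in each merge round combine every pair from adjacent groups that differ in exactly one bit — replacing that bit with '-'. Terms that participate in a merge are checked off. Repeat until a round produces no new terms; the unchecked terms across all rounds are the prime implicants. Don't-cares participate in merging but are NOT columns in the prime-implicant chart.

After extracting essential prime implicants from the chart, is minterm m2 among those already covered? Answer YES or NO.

YES

size-2^0 implicants → 0000(✓)  0010(✓)  0011(✓)  0100(✓)  0101(✓)  0110(✓)  0111(✓)  1010(✓)  1011(✓)  1100(✓)  1101(✓)  1111(✓)
size-2^1 implicants → -010(✓)  -011(✓)  -100(✓)  -101(✓)  -111(✓)  0-00(✓)  0-10(✓)  0-11(✓)  00-0(✓)  001-(✓)  01-0(✓)  01-1(✓)  010-(✓)  011-(✓)  1-11(✓)  101-(✓)  11-1(✓)  110-(✓)
size-2^2 implicants → --11  -01-  -1-1  -10-  0--0  0-1-  01--
Unchecked terms (primes): --11, -01-, -1-1, -10-, 0--0, 0-1-, 01--
Minterm coverage:
  m2 ⊆ -01-,0--0,0-1-
  m4 ⊆ -10-,0--0,01--
  m5 ⊆ -1-1,-10-,01--
  m6 ⊆ 0--0,0-1-,01--
  m7 ⊆ --11,-1-1,0-1-,01--
  m10 ⊆ -01- [E]
  m11 ⊆ --11,-01-
  m12 ⊆ -10- [E]
  m15 ⊆ --11,-1-1
E = {-01-, -10-}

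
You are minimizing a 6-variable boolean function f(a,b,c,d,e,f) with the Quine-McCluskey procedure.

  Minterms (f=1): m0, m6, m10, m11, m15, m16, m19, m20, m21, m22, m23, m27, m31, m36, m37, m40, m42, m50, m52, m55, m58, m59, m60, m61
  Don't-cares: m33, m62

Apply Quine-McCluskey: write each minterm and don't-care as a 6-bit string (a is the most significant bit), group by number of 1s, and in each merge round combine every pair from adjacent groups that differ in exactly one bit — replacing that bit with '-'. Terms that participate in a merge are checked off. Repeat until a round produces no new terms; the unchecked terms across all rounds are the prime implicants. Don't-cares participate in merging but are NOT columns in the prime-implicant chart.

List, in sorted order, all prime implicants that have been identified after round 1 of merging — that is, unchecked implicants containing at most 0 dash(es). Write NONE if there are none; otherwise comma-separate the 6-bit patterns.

NONE

[col 0] 000000*, 000110*, 001010*, 001011*, 001111*, 010000*, 010011*, 010100*, 010101*, 010110*, 010111*, 011011*, 011111*, 100001*, 100100*, 100101*, 101000*, 101010*, 110010*, 110100*, 110111*, 111010*, 111011*, 111100*, 111101*, 111110*
[col 1] -01010, -10100, -10111, -11011, 0-0000, 0-0110, 0-1011*, 0-1111*, 001-11*, 00101-, 01-011*, 01-111*, 010-00, 010-11*, 0101-0*, 0101-1*, 01010-*, 01011-*, 011-11*, 1-0100, 1-1010, 100-01, 10010-, 1010-0, 11-010, 11-100, 111-10, 11101-, 1111-0, 11110-
[col 2] 0-1-11, 01--11, 0101--
Prime implicants: -01010, -10100, -10111, -11011, 0-0000, 0-0110, 0-1-11, 00101-, 01--11, 010-00, 0101--, 1-0100, 1-1010, 100-01, 10010-, 1010-0, 11-010, 11-100, 111-10, 11101-, 1111-0, 11110-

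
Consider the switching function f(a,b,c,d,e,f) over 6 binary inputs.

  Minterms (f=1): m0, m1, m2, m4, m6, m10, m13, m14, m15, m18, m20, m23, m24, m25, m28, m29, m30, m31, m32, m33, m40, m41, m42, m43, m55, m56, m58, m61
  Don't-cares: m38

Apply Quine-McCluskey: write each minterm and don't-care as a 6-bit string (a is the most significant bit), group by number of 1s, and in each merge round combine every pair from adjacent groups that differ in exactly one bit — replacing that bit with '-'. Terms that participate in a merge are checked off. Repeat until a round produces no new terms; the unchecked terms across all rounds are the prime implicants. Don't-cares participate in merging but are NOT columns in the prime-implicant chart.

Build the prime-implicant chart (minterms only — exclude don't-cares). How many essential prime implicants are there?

8

size-2^0 implicants → 000000(✓)  000001(✓)  000010(✓)  000100(✓)  000110(✓)  001010(✓)  001101(✓)  001110(✓)  001111(✓)  010010(✓)  010100(✓)  010111(✓)  011000(✓)  011001(✓)  011100(✓)  011101(✓)  011110(✓)  011111(✓)  100000(✓)  100001(✓)  100110(✓)  101000(✓)  101001(✓)  101010(✓)  101011(✓)  110111(✓)  111000(✓)  111010(✓)  111101(✓)
size-2^1 implicants → -00000(✓)  -00001(✓)  -00110  -01010  -10111  -11000  -11101  0-0010  0-0100  0-1101(✓)  0-1110(✓)  0-1111(✓)  00-010(✓)  00-110(✓)  000-00(✓)  000-10(✓)  0000-0(✓)  00000-(✓)  0001-0(✓)  001-10(✓)  0011-1(✓)  00111-(✓)  01-100  01-111  011-00(✓)  011-01(✓)  01100-(✓)  0111-0(✓)  0111-1(✓)  01110-(✓)  01111-(✓)  1-1000(✓)  1-1010(✓)  10-000(✓)  10-001(✓)  10000-(✓)  1010-0(✓)  1010-1(✓)  10100-(✓)  10101-(✓)  1110-0(✓)
size-2^2 implicants → -0000-  0-11-1  0-111-  00--10  000--0  011-0-  0111--  1-10-0  10-00-  1010--
Unchecked terms (primes): -0000-, -00110, -01010, -10111, -11000, -11101, 0-0010, 0-0100, 0-11-1, 0-111-, 00--10, 000--0, 01-100, 01-111, 011-0-, 0111--, 1-10-0, 10-00-, 1010--
Minterm coverage:
  m0 ⊆ -0000-,000--0
  m1 ⊆ -0000- [E]
  m2 ⊆ 0-0010,00--10,000--0
  m4 ⊆ 0-0100,000--0
  m6 ⊆ -00110,00--10,000--0
  m10 ⊆ -01010,00--10
  m13 ⊆ 0-11-1 [E]
  m14 ⊆ 0-111-,00--10
  m15 ⊆ 0-11-1,0-111-
  m18 ⊆ 0-0010 [E]
  m20 ⊆ 0-0100,01-100
  m23 ⊆ -10111,01-111
  m24 ⊆ -11000,011-0-
  m25 ⊆ 011-0- [E]
  m28 ⊆ 01-100,011-0-,0111--
  m29 ⊆ -11101,0-11-1,011-0-,0111--
  m30 ⊆ 0-111-,0111--
  m31 ⊆ 0-11-1,0-111-,01-111,0111--
  m32 ⊆ -0000-,10-00-
  m33 ⊆ -0000-,10-00-
  m40 ⊆ 1-10-0,10-00-,1010--
  m41 ⊆ 10-00-,1010--
  m42 ⊆ -01010,1-10-0,1010--
  m43 ⊆ 1010-- [E]
  m55 ⊆ -10111 [E]
  m56 ⊆ -11000,1-10-0
  m58 ⊆ 1-10-0 [E]
  m61 ⊆ -11101 [E]
E = {-0000-, -10111, -11101, 0-0010, 0-11-1, 011-0-, 1-10-0, 1010--}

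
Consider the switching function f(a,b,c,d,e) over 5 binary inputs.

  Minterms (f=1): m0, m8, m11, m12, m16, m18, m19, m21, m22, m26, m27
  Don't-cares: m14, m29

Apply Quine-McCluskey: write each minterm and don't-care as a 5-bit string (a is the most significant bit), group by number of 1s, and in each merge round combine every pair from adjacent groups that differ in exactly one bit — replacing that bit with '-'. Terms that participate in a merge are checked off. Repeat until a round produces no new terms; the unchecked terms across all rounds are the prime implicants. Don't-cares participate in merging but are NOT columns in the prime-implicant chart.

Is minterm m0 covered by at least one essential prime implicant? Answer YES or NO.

NO

Round 0: 00000✓ 01000✓ 01011✓ 01100✓ 01110✓ 10000✓ 10010✓ 10011✓ 10101✓ 10110✓ 11010✓ 11011✓ 11101✓
Round 1: -0000 -1011 0-000 01-00 011-0 1-010✓ 1-011✓ 1-101 10-10 100-0 1001-✓ 1101-✓
Round 2: 1-01-
PIs = {-0000, -1011, 0-000, 01-00, 011-0, 1-01-, 1-101, 10-10, 100-0}
Coverage chart:
  m0: -0000,0-000
  m8: 0-000,01-00
  m11: -1011 ←essential
  m12: 01-00,011-0
  m16: -0000,100-0
  m18: 1-01-,10-10,100-0
  m19: 1-01- ←essential
  m21: 1-101 ←essential
  m22: 10-10 ←essential
  m26: 1-01- ←essential
  m27: -1011,1-01-
Essential: -1011, 1-01-, 1-101, 10-10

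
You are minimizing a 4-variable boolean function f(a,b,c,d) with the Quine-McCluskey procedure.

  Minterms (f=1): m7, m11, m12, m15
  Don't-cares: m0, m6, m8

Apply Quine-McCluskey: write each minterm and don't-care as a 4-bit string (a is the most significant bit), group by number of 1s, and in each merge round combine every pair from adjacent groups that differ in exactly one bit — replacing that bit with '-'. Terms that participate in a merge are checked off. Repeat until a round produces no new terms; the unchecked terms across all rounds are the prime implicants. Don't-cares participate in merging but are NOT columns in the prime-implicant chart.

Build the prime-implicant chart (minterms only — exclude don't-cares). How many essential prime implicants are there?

2

[col 0] 0000*, 0110*, 0111*, 1000*, 1011*, 1100*, 1111*
[col 1] -000, -111, 011-, 1-00, 1-11
Prime implicants: -000, -111, 011-, 1-00, 1-11
PI chart (minterm → PIs covering it):
  7 | -111,011-
  11 | 1-11  (sole → essential)
  12 | 1-00  (sole → essential)
  15 | -111,1-11
Essential prime implicants: 1-00, 1-11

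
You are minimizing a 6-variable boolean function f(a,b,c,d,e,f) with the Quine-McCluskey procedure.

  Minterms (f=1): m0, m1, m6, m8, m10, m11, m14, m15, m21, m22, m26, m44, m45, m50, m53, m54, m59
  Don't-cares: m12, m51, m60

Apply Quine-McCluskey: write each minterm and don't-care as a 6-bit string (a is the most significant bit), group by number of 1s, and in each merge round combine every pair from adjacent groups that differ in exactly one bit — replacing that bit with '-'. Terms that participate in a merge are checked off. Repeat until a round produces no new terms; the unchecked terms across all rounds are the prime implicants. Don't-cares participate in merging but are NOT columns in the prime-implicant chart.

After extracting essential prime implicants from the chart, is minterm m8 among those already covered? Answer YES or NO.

NO

Round 0: 000000✓ 000001✓ 000110✓ 001000✓ 001010✓ 001011✓ 001100✓ 001110✓ 001111✓ 010101✓ 010110✓ 011010✓ 101100✓ 101101✓ 110010✓ 110011✓ 110101✓ 110110✓ 111011✓ 111100✓
Round 1: -01100 -10101 -10110 0-0110 0-1010 00-000 00-110 00000- 001-00✓ 001-10✓ 001-11✓ 0010-0✓ 00101-✓ 0011-0✓ 00111-✓ 1-1100 10110- 11-011 110-10 11001-
Round 2: 001--0 001-1-
PIs = {-01100, -10101, -10110, 0-0110, 0-1010, 00-000, 00-110, 00000-, 001--0, 001-1-, 1-1100, 10110-, 11-011, 110-10, 11001-}
Coverage chart:
  m0: 00-000,00000-
  m1: 00000- ←essential
  m6: 0-0110,00-110
  m8: 00-000,001--0
  m10: 0-1010,001--0,001-1-
  m11: 001-1- ←essential
  m14: 00-110,001--0,001-1-
  m15: 001-1- ←essential
  m21: -10101 ←essential
  m22: -10110,0-0110
  m26: 0-1010 ←essential
  m44: -01100,1-1100,10110-
  m45: 10110- ←essential
  m50: 110-10,11001-
  m53: -10101 ←essential
  m54: -10110,110-10
  m59: 11-011 ←essential
Essential: -10101, 0-1010, 00000-, 001-1-, 10110-, 11-011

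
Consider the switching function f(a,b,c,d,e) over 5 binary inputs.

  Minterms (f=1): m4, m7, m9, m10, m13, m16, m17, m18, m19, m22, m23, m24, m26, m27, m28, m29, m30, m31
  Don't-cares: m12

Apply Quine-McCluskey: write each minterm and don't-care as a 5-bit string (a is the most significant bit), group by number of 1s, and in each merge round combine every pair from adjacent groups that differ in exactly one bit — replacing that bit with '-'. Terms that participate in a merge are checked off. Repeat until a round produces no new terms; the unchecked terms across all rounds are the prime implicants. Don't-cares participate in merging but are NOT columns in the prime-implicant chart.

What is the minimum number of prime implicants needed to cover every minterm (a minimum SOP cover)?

size-2^0 implicants → 00100(✓)  00111(✓)  01001(✓)  01010(✓)  01100(✓)  01101(✓)  10000(✓)  10001(✓)  10010(✓)  10011(✓)  10110(✓)  10111(✓)  11000(✓)  11010(✓)  11011(✓)  11100(✓)  11101(✓)  11110(✓)  11111(✓)
size-2^1 implicants → -0111  -1010  -1100(✓)  -1101(✓)  0-100  01-01  0110-(✓)  1-000(✓)  1-010(✓)  1-011(✓)  1-110(✓)  1-111(✓)  10-10(✓)  10-11(✓)  100-0(✓)  100-1(✓)  1000-(✓)  1001-(✓)  1011-(✓)  11-00(✓)  11-10(✓)  11-11(✓)  110-0(✓)  1101-(✓)  111-0(✓)  111-1(✓)  1110-(✓)  1111-(✓)
size-2^2 implicants → -110-  1--10(✓)  1--11(✓)  1-0-0  1-01-(✓)  1-11-(✓)  10-1-(✓)  100--  11--0  11-1-(✓)  111--
size-2^3 implicants → 1--1-
Unchecked terms (primes): -0111, -1010, -110-, 0-100, 01-01, 1--1-, 1-0-0, 100--, 11--0, 111--
Minterm coverage:
  m4 ⊆ 0-100 [E]
  m7 ⊆ -0111 [E]
  m9 ⊆ 01-01 [E]
  m10 ⊆ -1010 [E]
  m13 ⊆ -110-,01-01
  m16 ⊆ 1-0-0,100--
  m17 ⊆ 100-- [E]
  m18 ⊆ 1--1-,1-0-0,100--
  m19 ⊆ 1--1-,100--
  m22 ⊆ 1--1- [E]
  m23 ⊆ -0111,1--1-
  m24 ⊆ 1-0-0,11--0
  m26 ⊆ -1010,1--1-,1-0-0,11--0
  m27 ⊆ 1--1- [E]
  m28 ⊆ -110-,11--0,111--
  m29 ⊆ -110-,111--
  m30 ⊆ 1--1-,11--0,111--
  m31 ⊆ 1--1-,111--
E = {-0111, -1010, 0-100, 01-01, 1--1-, 100--}
Petrick residual → -110-, 1-0-0
Cover = b'cde + bc'de' + bcd' + a'cd'e' + a'bd'e + ad + ac'e' + ab'c'  |cover|=8

8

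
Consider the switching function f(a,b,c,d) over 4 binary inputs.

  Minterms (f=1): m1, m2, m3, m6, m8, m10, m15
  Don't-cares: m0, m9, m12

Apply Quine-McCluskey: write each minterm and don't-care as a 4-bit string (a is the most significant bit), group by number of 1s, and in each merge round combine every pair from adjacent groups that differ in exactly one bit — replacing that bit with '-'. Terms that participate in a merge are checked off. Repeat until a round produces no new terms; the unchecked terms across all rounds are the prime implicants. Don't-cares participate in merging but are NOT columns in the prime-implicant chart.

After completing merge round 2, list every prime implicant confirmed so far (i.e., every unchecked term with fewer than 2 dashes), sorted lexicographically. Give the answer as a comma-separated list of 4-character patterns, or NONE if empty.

0-10, 1-00, 1111

Round 0: 0000✓ 0001✓ 0010✓ 0011✓ 0110✓ 1000✓ 1001✓ 1010✓ 1100✓ 1111
Round 1: -000✓ -001✓ -010✓ 0-10 00-0✓ 00-1✓ 000-✓ 001-✓ 1-00 10-0✓ 100-✓
Round 2: -0-0 -00- 00--
PIs = {-0-0, -00-, 0-10, 00--, 1-00, 1111}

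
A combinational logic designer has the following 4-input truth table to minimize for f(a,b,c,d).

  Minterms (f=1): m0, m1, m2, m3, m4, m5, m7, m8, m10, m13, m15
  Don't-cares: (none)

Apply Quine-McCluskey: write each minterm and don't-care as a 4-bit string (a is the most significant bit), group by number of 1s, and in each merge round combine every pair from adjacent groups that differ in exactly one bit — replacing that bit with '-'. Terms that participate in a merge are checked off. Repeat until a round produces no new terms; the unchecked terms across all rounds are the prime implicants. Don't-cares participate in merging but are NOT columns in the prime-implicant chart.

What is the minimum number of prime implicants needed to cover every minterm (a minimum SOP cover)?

Round 0: 0000✓ 0001✓ 0010✓ 0011✓ 0100✓ 0101✓ 0111✓ 1000✓ 1010✓ 1101✓ 1111✓
Round 1: -000✓ -010✓ -101✓ -111✓ 0-00✓ 0-01✓ 0-11✓ 00-0✓ 00-1✓ 000-✓ 001-✓ 01-1✓ 010-✓ 10-0✓ 11-1✓
Round 2: -0-0 -1-1 0--1 0-0- 00--
PIs = {-0-0, -1-1, 0--1, 0-0-, 00--}
Coverage chart:
  m0: -0-0,0-0-,00--
  m1: 0--1,0-0-,00--
  m2: -0-0,00--
  m3: 0--1,00--
  m4: 0-0- ←essential
  m5: -1-1,0--1,0-0-
  m7: -1-1,0--1
  m8: -0-0 ←essential
  m10: -0-0 ←essential
  m13: -1-1 ←essential
  m15: -1-1 ←essential
Essential: -0-0, -1-1, 0-0-
Petrick residual → 0--1
Min cover (4 terms): b'd' + bd + a'd + a'c'

4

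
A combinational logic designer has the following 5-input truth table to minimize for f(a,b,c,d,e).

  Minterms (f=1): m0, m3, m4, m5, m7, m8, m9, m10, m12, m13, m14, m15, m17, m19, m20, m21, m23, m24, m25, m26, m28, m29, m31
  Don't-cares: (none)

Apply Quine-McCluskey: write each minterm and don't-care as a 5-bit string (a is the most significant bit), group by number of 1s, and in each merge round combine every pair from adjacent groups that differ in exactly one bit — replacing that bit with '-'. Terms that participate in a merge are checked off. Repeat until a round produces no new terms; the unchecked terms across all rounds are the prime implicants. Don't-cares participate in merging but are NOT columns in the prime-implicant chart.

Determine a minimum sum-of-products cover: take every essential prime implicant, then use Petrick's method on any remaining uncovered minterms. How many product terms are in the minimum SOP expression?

[col 0] 00000*, 00011*, 00100*, 00101*, 00111*, 01000*, 01001*, 01010*, 01100*, 01101*, 01110*, 01111*, 10001*, 10011*, 10100*, 10101*, 10111*, 11000*, 11001*, 11010*, 11100*, 11101*, 11111*
[col 1] -0011*, -0100*, -0101*, -0111*, -1000*, -1001*, -1010*, -1100*, -1101*, -1111*, 0-000*, 0-100*, 0-101*, 0-111*, 00-00*, 00-11*, 001-1*, 0010-*, 01-00*, 01-01*, 01-10*, 010-0*, 0100-*, 011-0*, 011-1*, 0110-*, 0111-*, 1-001*, 1-100*, 1-101*, 1-111*, 10-01*, 10-11*, 100-1*, 101-1*, 1010-*, 11-00*, 11-01*, 110-0*, 1100-*, 111-1*, 1110-*
[col 2] --100*, --101*, --111*, -0-11, -01-1*, -010-*, -1-00*, -1-01*, -10-0, -100-*, -11-1*, -110-*, 0--00, 0-1-1*, 0-10-*, 01--0, 01-0-*, 011--, 1--01, 1-1-1*, 1-10-*, 10--1, 11-0-*
[col 3] --1-1, --10-, -1-0-
Prime implicants: --1-1, --10-, -0-11, -1-0-, -10-0, 0--00, 01--0, 011--, 1--01, 10--1
PI chart (minterm → PIs covering it):
  0 | 0--00  (sole → essential)
  3 | -0-11  (sole → essential)
  4 | --10-,0--00
  5 | --1-1,--10-
  7 | --1-1,-0-11
  8 | -1-0-,-10-0,0--00,01--0
  9 | -1-0-  (sole → essential)
  10 | -10-0,01--0
  12 | --10-,-1-0-,0--00,01--0,011--
  13 | --1-1,--10-,-1-0-,011--
  14 | 01--0,011--
  15 | --1-1,011--
  17 | 1--01,10--1
  19 | -0-11,10--1
  20 | --10-  (sole → essential)
  21 | --1-1,--10-,1--01,10--1
  23 | --1-1,-0-11,10--1
  24 | -1-0-,-10-0
  25 | -1-0-,1--01
  26 | -10-0  (sole → essential)
  28 | --10-,-1-0-
  29 | --1-1,--10-,-1-0-,1--01
  31 | --1-1  (sole → essential)
Essential prime implicants: --1-1, --10-, -0-11, -1-0-, -10-0, 0--00
Petrick residual → 01--0, 1--01
Minimum SOP uses 8 PIs: ce + cd' + b'de + bd' + bc'e' + a'd'e' + a'be' + ad'e

8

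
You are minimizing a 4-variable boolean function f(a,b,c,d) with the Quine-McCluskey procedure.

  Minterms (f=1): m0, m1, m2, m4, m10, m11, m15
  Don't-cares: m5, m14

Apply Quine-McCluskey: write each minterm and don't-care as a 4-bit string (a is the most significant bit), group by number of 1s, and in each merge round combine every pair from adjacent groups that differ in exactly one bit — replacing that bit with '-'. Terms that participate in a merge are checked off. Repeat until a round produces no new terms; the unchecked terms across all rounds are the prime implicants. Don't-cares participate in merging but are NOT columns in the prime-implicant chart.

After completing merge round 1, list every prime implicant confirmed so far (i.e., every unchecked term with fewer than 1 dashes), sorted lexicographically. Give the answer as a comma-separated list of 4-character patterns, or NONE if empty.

NONE

Round 0: 0000✓ 0001✓ 0010✓ 0100✓ 0101✓ 1010✓ 1011✓ 1110✓ 1111✓
Round 1: -010 0-00✓ 0-01✓ 00-0 000-✓ 010-✓ 1-10✓ 1-11✓ 101-✓ 111-✓
Round 2: 0-0- 1-1-
PIs = {-010, 0-0-, 00-0, 1-1-}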